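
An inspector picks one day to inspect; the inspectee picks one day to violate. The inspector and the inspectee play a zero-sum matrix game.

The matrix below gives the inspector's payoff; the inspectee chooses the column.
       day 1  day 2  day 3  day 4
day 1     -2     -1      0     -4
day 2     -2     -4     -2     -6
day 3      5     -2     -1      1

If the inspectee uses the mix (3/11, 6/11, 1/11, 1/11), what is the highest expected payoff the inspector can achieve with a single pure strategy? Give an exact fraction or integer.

3/11

day 1: (-2)·(3/11) + (-1)·(6/11) + (0)·(1/11) + (-4)·(1/11) = -16/11.
day 2: (-2)·(3/11) + (-4)·(6/11) + (-2)·(1/11) + (-6)·(1/11) = -38/11.
day 3: (5)·(3/11) + (-2)·(6/11) + (-1)·(1/11) + (1)·(1/11) = 3/11.
The best pure response is day 3 with expected payoff 3/11.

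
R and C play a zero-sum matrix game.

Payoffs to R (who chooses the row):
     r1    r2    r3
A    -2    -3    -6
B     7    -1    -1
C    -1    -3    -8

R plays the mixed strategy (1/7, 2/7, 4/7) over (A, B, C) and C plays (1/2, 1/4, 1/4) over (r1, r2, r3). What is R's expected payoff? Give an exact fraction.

-41/28

Against (1/2, 1/4, 1/4), each row's expected payoff is A: -13/4; B: 3; C: -13/4.
Taking the (1/7, 2/7, 4/7)-weighted average: (1/7)·(-13/4) + (2/7)·(3) + (4/7)·(-13/4) = -41/28.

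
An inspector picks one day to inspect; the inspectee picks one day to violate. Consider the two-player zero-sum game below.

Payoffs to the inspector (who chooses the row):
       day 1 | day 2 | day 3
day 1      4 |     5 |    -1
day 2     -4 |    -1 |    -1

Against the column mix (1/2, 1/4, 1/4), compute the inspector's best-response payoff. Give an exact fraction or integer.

3

day 1: (4)·(1/2) + (5)·(1/4) + (-1)·(1/4) = 3.
day 2: (-4)·(1/2) + (-1)·(1/4) + (-1)·(1/4) = -5/2.
The best pure response is day 1 with expected payoff 3.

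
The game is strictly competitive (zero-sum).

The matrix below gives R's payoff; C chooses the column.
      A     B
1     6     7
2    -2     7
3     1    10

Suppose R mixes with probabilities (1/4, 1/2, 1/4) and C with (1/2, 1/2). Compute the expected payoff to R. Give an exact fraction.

17/4

Against (1/2, 1/2), each row's expected payoff is 1: 13/2; 2: 5/2; 3: 11/2.
Taking the (1/4, 1/2, 1/4)-weighted average: (1/4)·(13/2) + (1/2)·(5/2) + (1/4)·(11/2) = 17/4.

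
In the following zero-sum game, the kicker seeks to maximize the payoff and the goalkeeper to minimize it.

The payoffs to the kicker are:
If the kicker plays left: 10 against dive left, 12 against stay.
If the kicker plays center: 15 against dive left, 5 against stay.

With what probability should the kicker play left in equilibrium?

5/6

Row minima are 10 and 5, so the kicker's maximin is 10; column maxima are 15 and 12, so the goalkeeper's minimax is 12. These differ, so the equilibrium is in mixed strategies.
Let the kicker play left with probability p. The goalkeeper is indifferent when 10p + 15(1−p) = 12p + 5(1−p), giving p = 5/6.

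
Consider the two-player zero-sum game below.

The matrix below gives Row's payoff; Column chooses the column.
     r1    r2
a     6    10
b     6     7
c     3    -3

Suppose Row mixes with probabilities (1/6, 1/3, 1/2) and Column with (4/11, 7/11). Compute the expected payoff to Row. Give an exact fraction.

71/22

Against (4/11, 7/11), each row's expected payoff is a: 94/11; b: 73/11; c: -9/11.
Taking the (1/6, 1/3, 1/2)-weighted average: (1/6)·(94/11) + (1/3)·(73/11) + (1/2)·(-9/11) = 71/22.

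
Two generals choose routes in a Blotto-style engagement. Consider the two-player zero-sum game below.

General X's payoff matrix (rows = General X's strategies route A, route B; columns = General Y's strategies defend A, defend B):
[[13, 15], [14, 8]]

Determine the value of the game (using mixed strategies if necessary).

53/4

Row minima are 13 and 8, so General X's maximin is 13; column maxima are 14 and 15, so General Y's minimax is 14. These differ, so the equilibrium is in mixed strategies.
Let General X play route A with probability p. General Y is indifferent when 13p + 14(1−p) = 15p + 8(1−p), giving p = 3/4.
Let General Y play defend A with probability q. General X is indifferent when 13q + 15(1−q) = 14q + 8(1−q), giving q = 7/8.
The value is 13·(7/8) + (15)·(1/8) = 53/4.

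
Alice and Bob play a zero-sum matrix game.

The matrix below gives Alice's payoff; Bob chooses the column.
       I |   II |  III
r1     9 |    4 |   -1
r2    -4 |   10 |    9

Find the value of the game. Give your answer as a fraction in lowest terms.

Column II is strictly dominated by III for Bob (it gives Alice more in every row).
The remaining 2×2 game on (r1, r2) × (I, III) has no saddle point. Let Alice play r1 with probability p; indifference gives 9p − 4(1−p) = −p + 9(1−p), so p = 13/23.
Similarly Bob's optimal q on I is 10/23, and the value is 9·(10/23) + (-1)·(13/23) = 77/23.

77/23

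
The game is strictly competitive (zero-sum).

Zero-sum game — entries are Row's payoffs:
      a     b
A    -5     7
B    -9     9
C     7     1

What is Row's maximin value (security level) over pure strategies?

1

The worst-case payoff for each row is A: -5, B: -9, C: 1.
The best of these is 1.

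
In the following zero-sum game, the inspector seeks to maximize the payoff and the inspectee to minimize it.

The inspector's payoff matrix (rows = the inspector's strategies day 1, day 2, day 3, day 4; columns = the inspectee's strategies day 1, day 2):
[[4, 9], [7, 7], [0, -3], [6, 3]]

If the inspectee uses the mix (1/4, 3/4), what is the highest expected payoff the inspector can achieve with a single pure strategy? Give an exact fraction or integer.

31/4

day 1: (4)·(1/4) + (9)·(3/4) = 31/4.
day 2: (7)·(1/4) + (7)·(3/4) = 7.
day 3: (0)·(1/4) + (-3)·(3/4) = -9/4.
day 4: (6)·(1/4) + (3)·(3/4) = 15/4.
The best pure response is day 1 with expected payoff 31/4.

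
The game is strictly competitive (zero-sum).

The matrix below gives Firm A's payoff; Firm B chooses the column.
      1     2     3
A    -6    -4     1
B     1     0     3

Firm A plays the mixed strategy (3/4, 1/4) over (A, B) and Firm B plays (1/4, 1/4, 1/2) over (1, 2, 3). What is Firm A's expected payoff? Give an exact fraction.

Against (1/4, 1/4, 1/2), each row's expected payoff is A: -2; B: 7/4.
Taking the (3/4, 1/4)-weighted average: (3/4)·(-2) + (1/4)·(7/4) = -17/16.

-17/16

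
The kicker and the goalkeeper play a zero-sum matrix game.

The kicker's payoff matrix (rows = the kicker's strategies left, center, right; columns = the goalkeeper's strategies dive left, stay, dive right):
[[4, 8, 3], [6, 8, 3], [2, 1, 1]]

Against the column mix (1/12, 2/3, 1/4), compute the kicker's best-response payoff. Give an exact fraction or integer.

left: (4)·(1/12) + (8)·(2/3) + (3)·(1/4) = 77/12.
center: (6)·(1/12) + (8)·(2/3) + (3)·(1/4) = 79/12.
right: (2)·(1/12) + (1)·(2/3) + (1)·(1/4) = 13/12.
The best pure response is center with expected payoff 79/12.

79/12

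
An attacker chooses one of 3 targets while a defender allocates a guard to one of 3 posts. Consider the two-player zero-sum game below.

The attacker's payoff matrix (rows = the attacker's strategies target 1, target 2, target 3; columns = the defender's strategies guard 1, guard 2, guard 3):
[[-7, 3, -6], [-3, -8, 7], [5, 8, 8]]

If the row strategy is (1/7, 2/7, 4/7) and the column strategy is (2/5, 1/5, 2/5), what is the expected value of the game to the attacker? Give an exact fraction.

Against (2/5, 1/5, 2/5), each row's expected payoff is target 1: -23/5; target 2: 0; target 3: 34/5.
Taking the (1/7, 2/7, 4/7)-weighted average: (1/7)·(-23/5) + (2/7)·(0) + (4/7)·(34/5) = 113/35.

113/35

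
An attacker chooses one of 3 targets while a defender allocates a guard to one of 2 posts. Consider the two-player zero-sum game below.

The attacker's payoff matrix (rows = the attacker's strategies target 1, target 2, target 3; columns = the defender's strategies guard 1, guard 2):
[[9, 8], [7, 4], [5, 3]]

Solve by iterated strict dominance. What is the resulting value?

Row target 3 is strictly dominated by row target 1 (9>5, 8>3); eliminate target 3.
Column guard 1 is strictly dominated by guard 2 for the defender (8<9, 4<7); eliminate guard 1.
Row target 2 is strictly dominated by row target 1 (8>4); eliminate target 2.
Only (target 1, guard 2) remains, with payoff 8.

8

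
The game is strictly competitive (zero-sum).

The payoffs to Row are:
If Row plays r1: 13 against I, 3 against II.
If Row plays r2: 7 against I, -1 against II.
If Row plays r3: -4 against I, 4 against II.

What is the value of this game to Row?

Row r2 is strictly dominated by row r1, so Row never plays it.
The remaining 2×2 game on (r1, r3) × (I, II) has no saddle point. Let Row play r1 with probability p; indifference gives 13p − 4(1−p) = 3p + 4(1−p), so p = 4/9.
Similarly Column's optimal q on I is 1/18, and the value is 13·(1/18) + (3)·(17/18) = 32/9.

32/9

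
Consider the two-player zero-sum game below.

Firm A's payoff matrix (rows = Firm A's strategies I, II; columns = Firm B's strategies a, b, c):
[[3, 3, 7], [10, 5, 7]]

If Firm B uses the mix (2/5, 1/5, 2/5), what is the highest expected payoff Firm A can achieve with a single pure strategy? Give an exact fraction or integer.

I: (3)·(2/5) + (3)·(1/5) + (7)·(2/5) = 23/5.
II: (10)·(2/5) + (5)·(1/5) + (7)·(2/5) = 39/5.
The best pure response is II with expected payoff 39/5.

39/5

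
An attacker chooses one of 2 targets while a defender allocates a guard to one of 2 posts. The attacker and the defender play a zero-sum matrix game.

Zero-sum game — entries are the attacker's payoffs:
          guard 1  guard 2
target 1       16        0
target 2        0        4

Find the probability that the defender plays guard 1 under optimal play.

Row minima are 0 and 0, so the attacker's maximin is 0; column maxima are 16 and 4, so the defender's minimax is 4. These differ, so the equilibrium is in mixed strategies.
Let the defender play guard 1 with probability q. The attacker is indifferent when 16q = 4(1−q), giving q = 1/5.

1/5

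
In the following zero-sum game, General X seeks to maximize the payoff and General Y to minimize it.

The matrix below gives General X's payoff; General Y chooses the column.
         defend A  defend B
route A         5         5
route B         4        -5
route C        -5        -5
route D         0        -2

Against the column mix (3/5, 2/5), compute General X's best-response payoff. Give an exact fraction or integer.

5

route A: (5)·(3/5) + (5)·(2/5) = 5.
route B: (4)·(3/5) + (-5)·(2/5) = 2/5.
route C: (-5)·(3/5) + (-5)·(2/5) = -5.
route D: (0)·(3/5) + (-2)·(2/5) = -4/5.
The best pure response is route A with expected payoff 5.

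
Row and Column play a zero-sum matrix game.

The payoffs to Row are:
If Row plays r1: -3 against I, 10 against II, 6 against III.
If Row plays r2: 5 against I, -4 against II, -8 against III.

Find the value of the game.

Column II is strictly dominated by III for Column (it gives Row more in every row).
The remaining 2×2 game on (r1, r2) × (I, III) has no saddle point. Let Row play r1 with probability p; indifference gives −3p + 5(1−p) = 6p − 8(1−p), so p = 13/22.
Similarly Column's optimal q on I is 7/11, and the value is -3·(7/11) + (6)·(4/11) = 3/11.

3/11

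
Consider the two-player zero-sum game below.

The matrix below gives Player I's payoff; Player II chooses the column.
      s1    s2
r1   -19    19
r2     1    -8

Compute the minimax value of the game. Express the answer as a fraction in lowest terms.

Row minima are -19 and -8, so Player I's maximin is -8; column maxima are 1 and 19, so Player II's minimax is 1. These differ, so the equilibrium is in mixed strategies.
Let Player I play r1 with probability p. Player II is indifferent when −19p + (1−p) = 19p − 8(1−p), giving p = 9/47.
Let Player II play s1 with probability q. Player I is indifferent when −19q + 19(1−q) = q − 8(1−q), giving q = 27/47.
The value is -19·(27/47) + (19)·(20/47) = -133/47.

-133/47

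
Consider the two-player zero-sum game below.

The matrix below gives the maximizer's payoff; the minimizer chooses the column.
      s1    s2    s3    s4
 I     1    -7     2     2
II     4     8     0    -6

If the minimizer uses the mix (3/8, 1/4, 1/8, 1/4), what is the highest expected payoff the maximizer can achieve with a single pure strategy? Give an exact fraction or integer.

2

I: (1)·(3/8) + (-7)·(1/4) + (2)·(1/8) + (2)·(1/4) = -5/8.
II: (4)·(3/8) + (8)·(1/4) + (0)·(1/8) + (-6)·(1/4) = 2.
The best pure response is II with expected payoff 2.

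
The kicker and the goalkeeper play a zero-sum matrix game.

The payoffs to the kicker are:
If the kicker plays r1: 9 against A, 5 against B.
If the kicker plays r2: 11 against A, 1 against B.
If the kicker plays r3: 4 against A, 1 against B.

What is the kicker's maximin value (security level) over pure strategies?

5

The worst-case payoff for each row is r1: 5, r2: 1, r3: 1.
The best of these is 5.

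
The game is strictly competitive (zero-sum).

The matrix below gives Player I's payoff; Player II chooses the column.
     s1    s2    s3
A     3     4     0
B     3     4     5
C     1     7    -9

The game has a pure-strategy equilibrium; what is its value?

3

Row minima: 0, 3, -9 → Player I's maximin is 3.
Column maxima: 3, 7, 5 → Player II's minimax is 3.
They coincide at (B, s1), so the value is 3.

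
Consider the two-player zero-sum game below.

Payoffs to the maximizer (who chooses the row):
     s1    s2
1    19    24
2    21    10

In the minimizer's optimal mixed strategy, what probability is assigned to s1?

Row minima are 19 and 10, so the maximizer's maximin is 19; column maxima are 21 and 24, so the minimizer's minimax is 21. These differ, so the equilibrium is in mixed strategies.
Let the minimizer play s1 with probability q. The maximizer is indifferent when 19q + 24(1−q) = 21q + 10(1−q), giving q = 7/8.

7/8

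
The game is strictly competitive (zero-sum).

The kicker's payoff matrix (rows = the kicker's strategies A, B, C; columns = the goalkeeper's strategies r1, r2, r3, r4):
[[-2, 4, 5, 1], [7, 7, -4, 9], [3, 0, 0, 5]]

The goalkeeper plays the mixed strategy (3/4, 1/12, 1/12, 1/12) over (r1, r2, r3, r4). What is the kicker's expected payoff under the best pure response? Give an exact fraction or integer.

A: (-2)·(3/4) + (4)·(1/12) + (5)·(1/12) + (1)·(1/12) = -2/3.
B: (7)·(3/4) + (7)·(1/12) + (-4)·(1/12) + (9)·(1/12) = 25/4.
C: (3)·(3/4) + (0)·(1/12) + (0)·(1/12) + (5)·(1/12) = 8/3.
The best pure response is B with expected payoff 25/4.

25/4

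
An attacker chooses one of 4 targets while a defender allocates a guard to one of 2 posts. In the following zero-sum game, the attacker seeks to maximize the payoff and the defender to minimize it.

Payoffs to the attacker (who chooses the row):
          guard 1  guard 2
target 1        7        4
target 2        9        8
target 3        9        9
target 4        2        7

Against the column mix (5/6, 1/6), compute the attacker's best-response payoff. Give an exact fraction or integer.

target 1: (7)·(5/6) + (4)·(1/6) = 13/2.
target 2: (9)·(5/6) + (8)·(1/6) = 53/6.
target 3: (9)·(5/6) + (9)·(1/6) = 9.
target 4: (2)·(5/6) + (7)·(1/6) = 17/6.
The best pure response is target 3 with expected payoff 9.

9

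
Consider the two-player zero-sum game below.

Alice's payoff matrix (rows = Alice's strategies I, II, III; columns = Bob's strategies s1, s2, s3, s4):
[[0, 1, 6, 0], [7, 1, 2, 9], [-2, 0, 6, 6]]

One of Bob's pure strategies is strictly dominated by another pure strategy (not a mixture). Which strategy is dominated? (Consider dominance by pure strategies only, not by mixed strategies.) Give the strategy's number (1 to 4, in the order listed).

3

Bob prefers columns that give Alice less. Compare s3 with s2: 1 < 6, 1 < 2, 0 < 6.
So s2 strictly dominates s3 for Bob; s3 is strictly dominated.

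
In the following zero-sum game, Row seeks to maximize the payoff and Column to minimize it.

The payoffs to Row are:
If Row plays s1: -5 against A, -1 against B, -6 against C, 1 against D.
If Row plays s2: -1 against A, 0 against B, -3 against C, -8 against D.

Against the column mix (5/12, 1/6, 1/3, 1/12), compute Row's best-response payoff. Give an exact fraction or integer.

-25/12

s1: (-5)·(5/12) + (-1)·(1/6) + (-6)·(1/3) + (1)·(1/12) = -25/6.
s2: (-1)·(5/12) + (0)·(1/6) + (-3)·(1/3) + (-8)·(1/12) = -25/12.
The best pure response is s2 with expected payoff -25/12.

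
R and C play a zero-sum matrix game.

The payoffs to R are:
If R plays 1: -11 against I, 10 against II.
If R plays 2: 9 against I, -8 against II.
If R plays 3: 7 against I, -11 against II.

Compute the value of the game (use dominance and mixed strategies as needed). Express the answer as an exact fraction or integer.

Row 3 is strictly dominated by row 2, so R never plays it.
The remaining 2×2 game on (1, 2) × (I, II) has no saddle point. Let R play 1 with probability p; indifference gives −11p + 9(1−p) = 10p − 8(1−p), so p = 17/38.
Similarly C's optimal q on I is 9/19, and the value is -11·(9/19) + (10)·(10/19) = 1/19.

1/19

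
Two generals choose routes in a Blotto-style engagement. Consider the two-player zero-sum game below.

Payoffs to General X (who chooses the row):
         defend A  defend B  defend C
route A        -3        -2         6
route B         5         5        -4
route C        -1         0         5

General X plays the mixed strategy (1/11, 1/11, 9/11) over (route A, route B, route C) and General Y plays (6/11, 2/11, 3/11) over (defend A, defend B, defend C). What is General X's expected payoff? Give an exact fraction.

Against (6/11, 2/11, 3/11), each row's expected payoff is route A: -4/11; route B: 28/11; route C: 9/11.
Taking the (1/11, 1/11, 9/11)-weighted average: (1/11)·(-4/11) + (1/11)·(28/11) + (9/11)·(9/11) = 105/121.

105/121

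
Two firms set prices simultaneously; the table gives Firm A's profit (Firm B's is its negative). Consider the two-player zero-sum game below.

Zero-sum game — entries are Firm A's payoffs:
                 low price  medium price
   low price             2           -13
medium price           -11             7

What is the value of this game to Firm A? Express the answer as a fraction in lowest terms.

-43/11

Row minima are -13 and -11, so Firm A's maximin is -11; column maxima are 2 and 7, so Firm B's minimax is 2. These differ, so the equilibrium is in mixed strategies.
Let Firm A play low price with probability p. Firm B is indifferent when 2p − 11(1−p) = −13p + 7(1−p), giving p = 6/11.
Let Firm B play low price with probability q. Firm A is indifferent when 2q − 13(1−q) = −11q + 7(1−q), giving q = 20/33.
The value is 2·(20/33) + (-13)·(13/33) = -43/11.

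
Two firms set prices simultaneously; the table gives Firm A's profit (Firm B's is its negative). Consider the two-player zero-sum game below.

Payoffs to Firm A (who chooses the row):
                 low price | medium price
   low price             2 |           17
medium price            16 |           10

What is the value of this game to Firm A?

12

Row minima are 2 and 10, so Firm A's maximin is 10; column maxima are 16 and 17, so Firm B's minimax is 16. These differ, so the equilibrium is in mixed strategies.
Let Firm A play low price with probability p. Firm B is indifferent when 2p + 16(1−p) = 17p + 10(1−p), giving p = 2/7.
Let Firm B play low price with probability q. Firm A is indifferent when 2q + 17(1−q) = 16q + 10(1−q), giving q = 1/3.
The value is 2·(1/3) + (17)·(2/3) = 12.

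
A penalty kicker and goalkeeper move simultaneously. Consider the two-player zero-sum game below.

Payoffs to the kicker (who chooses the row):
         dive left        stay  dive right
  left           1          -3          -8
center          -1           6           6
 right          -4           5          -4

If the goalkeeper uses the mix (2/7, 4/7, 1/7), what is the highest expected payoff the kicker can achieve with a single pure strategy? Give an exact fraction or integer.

4

left: (1)·(2/7) + (-3)·(4/7) + (-8)·(1/7) = -18/7.
center: (-1)·(2/7) + (6)·(4/7) + (6)·(1/7) = 4.
right: (-4)·(2/7) + (5)·(4/7) + (-4)·(1/7) = 8/7.
The best pure response is center with expected payoff 4.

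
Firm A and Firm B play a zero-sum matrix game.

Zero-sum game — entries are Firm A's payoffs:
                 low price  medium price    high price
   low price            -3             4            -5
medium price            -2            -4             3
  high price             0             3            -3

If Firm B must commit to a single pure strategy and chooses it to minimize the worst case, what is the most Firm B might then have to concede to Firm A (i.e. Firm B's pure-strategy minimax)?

The worst case (largest entry) in each column is low price: 0, medium price: 4, high price: 3.
The best (smallest) of these is 0.

0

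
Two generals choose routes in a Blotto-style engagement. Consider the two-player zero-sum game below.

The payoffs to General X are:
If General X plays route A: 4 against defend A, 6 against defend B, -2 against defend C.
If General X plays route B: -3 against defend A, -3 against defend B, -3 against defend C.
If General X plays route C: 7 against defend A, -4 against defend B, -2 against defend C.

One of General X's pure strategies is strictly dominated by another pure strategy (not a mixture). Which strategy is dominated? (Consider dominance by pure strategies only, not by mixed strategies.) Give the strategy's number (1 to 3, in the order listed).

Compare route B with route A: 4 > -3, 6 > -3, -2 > -3.
So route A strictly dominates route B for General X; route B is strictly dominated.

2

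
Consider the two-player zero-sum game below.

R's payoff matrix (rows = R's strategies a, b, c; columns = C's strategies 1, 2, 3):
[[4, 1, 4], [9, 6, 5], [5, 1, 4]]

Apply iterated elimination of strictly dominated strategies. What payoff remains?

Column 1 is strictly dominated by 2 for C (1<4, 6<9, 1<5); eliminate 1.
Row a is strictly dominated by row b (6>1, 5>4); eliminate a.
Row c is strictly dominated by row b (6>1, 5>4); eliminate c.
Column 2 is strictly dominated by 3 for C (5<6); eliminate 2.
Only (b, 3) remains, with payoff 5.

5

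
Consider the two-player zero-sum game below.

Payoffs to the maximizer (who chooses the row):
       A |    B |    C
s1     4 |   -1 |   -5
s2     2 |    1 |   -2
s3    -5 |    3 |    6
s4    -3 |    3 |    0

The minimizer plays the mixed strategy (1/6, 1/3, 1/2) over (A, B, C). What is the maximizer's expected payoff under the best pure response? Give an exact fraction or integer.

19/6

s1: (4)·(1/6) + (-1)·(1/3) + (-5)·(1/2) = -13/6.
s2: (2)·(1/6) + (1)·(1/3) + (-2)·(1/2) = -1/3.
s3: (-5)·(1/6) + (3)·(1/3) + (6)·(1/2) = 19/6.
s4: (-3)·(1/6) + (3)·(1/3) + (0)·(1/2) = 1/2.
The best pure response is s3 with expected payoff 19/6.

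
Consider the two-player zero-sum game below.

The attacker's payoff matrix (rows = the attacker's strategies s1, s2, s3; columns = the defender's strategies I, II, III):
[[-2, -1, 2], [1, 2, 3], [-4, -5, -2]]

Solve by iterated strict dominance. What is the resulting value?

1

Column III is strictly dominated by I for the defender (-2<2, 1<3, -4<-2); eliminate III.
Row s3 is strictly dominated by row s1 (-2>-4, -1>-5); eliminate s3.
Row s1 is strictly dominated by row s2 (1>-2, 2>-1); eliminate s1.
Column II is strictly dominated by I for the defender (1<2); eliminate II.
Only (s2, I) remains, with payoff 1.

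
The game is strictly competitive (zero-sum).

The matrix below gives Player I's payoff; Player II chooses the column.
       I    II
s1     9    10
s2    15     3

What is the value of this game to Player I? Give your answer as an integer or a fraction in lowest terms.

123/13

Row minima are 9 and 3, so Player I's maximin is 9; column maxima are 15 and 10, so Player II's minimax is 10. These differ, so the equilibrium is in mixed strategies.
Let Player I play s1 with probability p. Player II is indifferent when 9p + 15(1−p) = 10p + 3(1−p), giving p = 12/13.
Let Player II play I with probability q. Player I is indifferent when 9q + 10(1−q) = 15q + 3(1−q), giving q = 7/13.
The value is 9·(7/13) + (10)·(6/13) = 123/13.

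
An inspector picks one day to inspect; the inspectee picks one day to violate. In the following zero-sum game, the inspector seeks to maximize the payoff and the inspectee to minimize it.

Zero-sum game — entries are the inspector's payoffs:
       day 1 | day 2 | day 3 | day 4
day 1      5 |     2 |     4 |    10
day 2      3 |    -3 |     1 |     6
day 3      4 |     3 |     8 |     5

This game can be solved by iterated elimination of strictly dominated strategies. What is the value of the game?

3

Row day 2 is strictly dominated by row day 1 (5>3, 2>-3, 4>1, 10>6); eliminate day 2.
Column day 1 is strictly dominated by day 2 for the inspectee (2<5, 3<4); eliminate day 1.
Column day 4 is strictly dominated by day 2 for the inspectee (2<10, 3<5); eliminate day 4.
Column day 3 is strictly dominated by day 2 for the inspectee (2<4, 3<8); eliminate day 3.
Row day 1 is strictly dominated by row day 3 (3>2); eliminate day 1.
Only (day 3, day 2) remains, with payoff 3.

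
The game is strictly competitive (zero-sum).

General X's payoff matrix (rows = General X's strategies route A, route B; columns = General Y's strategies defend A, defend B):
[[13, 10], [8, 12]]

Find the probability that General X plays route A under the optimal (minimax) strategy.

4/7

Row minima are 10 and 8, so General X's maximin is 10; column maxima are 13 and 12, so General Y's minimax is 12. These differ, so the equilibrium is in mixed strategies.
Let General X play route A with probability p. General Y is indifferent when 13p + 8(1−p) = 10p + 12(1−p), giving p = 4/7.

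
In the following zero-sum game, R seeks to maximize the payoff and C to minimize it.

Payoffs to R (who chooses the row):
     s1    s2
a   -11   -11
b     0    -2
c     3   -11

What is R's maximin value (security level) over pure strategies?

The worst-case payoff for each row is a: -11, b: -2, c: -11.
The best of these is -2.

-2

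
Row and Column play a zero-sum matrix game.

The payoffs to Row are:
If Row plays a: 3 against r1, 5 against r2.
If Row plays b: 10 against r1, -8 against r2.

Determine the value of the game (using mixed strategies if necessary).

Row minima are 3 and -8, so Row's maximin is 3; column maxima are 10 and 5, so Column's minimax is 5. These differ, so the equilibrium is in mixed strategies.
Let Row play a with probability p. Column is indifferent when 3p + 10(1−p) = 5p − 8(1−p), giving p = 9/10.
Let Column play r1 with probability q. Row is indifferent when 3q + 5(1−q) = 10q − 8(1−q), giving q = 13/20.
The value is 3·(13/20) + (5)·(7/20) = 37/10.

37/10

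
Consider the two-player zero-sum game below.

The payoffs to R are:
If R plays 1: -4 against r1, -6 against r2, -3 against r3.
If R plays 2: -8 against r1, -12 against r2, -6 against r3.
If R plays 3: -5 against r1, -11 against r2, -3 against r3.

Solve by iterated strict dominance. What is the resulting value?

-6

Column r3 is strictly dominated by r1 for C (-4<-3, -8<-6, -5<-3); eliminate r3.
Column r1 is strictly dominated by r2 for C (-6<-4, -12<-8, -11<-5); eliminate r1.
Row 2 is strictly dominated by row 1 (-6>-12); eliminate 2.
Row 3 is strictly dominated by row 1 (-6>-11); eliminate 3.
Only (1, r2) remains, with payoff -6.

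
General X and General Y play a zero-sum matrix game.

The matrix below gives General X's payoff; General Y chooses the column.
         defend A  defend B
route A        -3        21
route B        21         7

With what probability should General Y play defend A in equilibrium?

Row minima are -3 and 7, so General X's maximin is 7; column maxima are 21 and 21, so General Y's minimax is 21. These differ, so the equilibrium is in mixed strategies.
Let General Y play defend A with probability q. General X is indifferent when −3q + 21(1−q) = 21q + 7(1−q), giving q = 7/19.

7/19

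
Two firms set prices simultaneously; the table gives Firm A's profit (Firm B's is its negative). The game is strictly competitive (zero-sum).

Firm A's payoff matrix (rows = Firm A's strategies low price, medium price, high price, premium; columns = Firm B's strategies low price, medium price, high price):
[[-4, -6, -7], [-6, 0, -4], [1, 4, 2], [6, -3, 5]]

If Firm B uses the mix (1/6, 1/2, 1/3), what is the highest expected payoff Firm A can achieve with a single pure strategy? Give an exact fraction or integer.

17/6

low price: (-4)·(1/6) + (-6)·(1/2) + (-7)·(1/3) = -6.
medium price: (-6)·(1/6) + (0)·(1/2) + (-4)·(1/3) = -7/3.
high price: (1)·(1/6) + (4)·(1/2) + (2)·(1/3) = 17/6.
premium: (6)·(1/6) + (-3)·(1/2) + (5)·(1/3) = 7/6.
The best pure response is high price with expected payoff 17/6.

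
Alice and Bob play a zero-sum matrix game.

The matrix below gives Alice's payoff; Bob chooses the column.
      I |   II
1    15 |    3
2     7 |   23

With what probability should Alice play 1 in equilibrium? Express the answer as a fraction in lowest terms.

4/7

Row minima are 3 and 7, so Alice's maximin is 7; column maxima are 15 and 23, so Bob's minimax is 15. These differ, so the equilibrium is in mixed strategies.
Let Alice play 1 with probability p. Bob is indifferent when 15p + 7(1−p) = 3p + 23(1−p), giving p = 4/7.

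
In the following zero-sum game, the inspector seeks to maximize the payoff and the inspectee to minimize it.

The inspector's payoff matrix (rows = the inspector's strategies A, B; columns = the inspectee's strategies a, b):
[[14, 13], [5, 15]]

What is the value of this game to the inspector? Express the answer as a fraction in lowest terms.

145/11

Row minima are 13 and 5, so the inspector's maximin is 13; column maxima are 14 and 15, so the inspectee's minimax is 14. These differ, so the equilibrium is in mixed strategies.
Let the inspector play A with probability p. The inspectee is indifferent when 14p + 5(1−p) = 13p + 15(1−p), giving p = 10/11.
Let the inspectee play a with probability q. The inspector is indifferent when 14q + 13(1−q) = 5q + 15(1−q), giving q = 2/11.
The value is 14·(2/11) + (13)·(9/11) = 145/11.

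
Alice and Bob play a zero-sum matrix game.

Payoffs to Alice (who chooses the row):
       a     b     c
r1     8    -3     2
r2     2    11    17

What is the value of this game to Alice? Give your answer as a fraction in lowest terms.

47/10

Column c is strictly dominated by b for Bob (it gives Alice more in every row).
The remaining 2×2 game on (r1, r2) × (a, b) has no saddle point. Let Alice play r1 with probability p; indifference gives 8p + 2(1−p) = −3p + 11(1−p), so p = 9/20.
Similarly Bob's optimal q on a is 7/10, and the value is 8·(7/10) + (-3)·(3/10) = 47/10.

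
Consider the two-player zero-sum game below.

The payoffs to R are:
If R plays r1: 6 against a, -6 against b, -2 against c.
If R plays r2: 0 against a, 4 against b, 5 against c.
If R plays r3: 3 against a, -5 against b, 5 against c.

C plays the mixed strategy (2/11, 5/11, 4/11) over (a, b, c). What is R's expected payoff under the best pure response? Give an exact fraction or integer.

r1: (6)·(2/11) + (-6)·(5/11) + (-2)·(4/11) = -26/11.
r2: (0)·(2/11) + (4)·(5/11) + (5)·(4/11) = 40/11.
r3: (3)·(2/11) + (-5)·(5/11) + (5)·(4/11) = 1/11.
The best pure response is r2 with expected payoff 40/11.

40/11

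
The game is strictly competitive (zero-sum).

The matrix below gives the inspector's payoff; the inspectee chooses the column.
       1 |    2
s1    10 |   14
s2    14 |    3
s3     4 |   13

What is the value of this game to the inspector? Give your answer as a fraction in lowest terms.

166/15

Row s3 is strictly dominated by row s1, so the inspector never plays it.
The remaining 2×2 game on (s1, s2) × (1, 2) has no saddle point. Let the inspector play s1 with probability p; indifference gives 10p + 14(1−p) = 14p + 3(1−p), so p = 11/15.
Similarly the inspectee's optimal q on 1 is 11/15, and the value is 10·(11/15) + (14)·(4/15) = 166/15.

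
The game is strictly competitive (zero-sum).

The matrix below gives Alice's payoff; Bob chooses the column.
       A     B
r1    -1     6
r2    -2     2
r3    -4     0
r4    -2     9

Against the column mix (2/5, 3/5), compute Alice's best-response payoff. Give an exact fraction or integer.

23/5

r1: (-1)·(2/5) + (6)·(3/5) = 16/5.
r2: (-2)·(2/5) + (2)·(3/5) = 2/5.
r3: (-4)·(2/5) + (0)·(3/5) = -8/5.
r4: (-2)·(2/5) + (9)·(3/5) = 23/5.
The best pure response is r4 with expected payoff 23/5.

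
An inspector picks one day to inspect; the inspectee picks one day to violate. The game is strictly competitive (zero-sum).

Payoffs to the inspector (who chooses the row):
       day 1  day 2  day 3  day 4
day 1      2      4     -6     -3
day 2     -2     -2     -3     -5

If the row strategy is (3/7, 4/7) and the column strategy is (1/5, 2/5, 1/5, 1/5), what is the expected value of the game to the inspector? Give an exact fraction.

Against (1/5, 2/5, 1/5, 1/5), each row's expected payoff is day 1: 1/5; day 2: -14/5.
Taking the (3/7, 4/7)-weighted average: (3/7)·(1/5) + (4/7)·(-14/5) = -53/35.

-53/35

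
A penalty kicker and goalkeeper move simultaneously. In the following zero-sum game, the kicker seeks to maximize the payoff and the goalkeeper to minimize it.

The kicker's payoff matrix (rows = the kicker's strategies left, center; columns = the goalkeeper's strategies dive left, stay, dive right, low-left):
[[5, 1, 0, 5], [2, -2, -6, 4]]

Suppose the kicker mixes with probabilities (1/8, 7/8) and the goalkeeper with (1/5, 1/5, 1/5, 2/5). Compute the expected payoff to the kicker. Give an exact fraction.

3/4

Against (1/5, 1/5, 1/5, 2/5), each row's expected payoff is left: 16/5; center: 2/5.
Taking the (1/8, 7/8)-weighted average: (1/8)·(16/5) + (7/8)·(2/5) = 3/4.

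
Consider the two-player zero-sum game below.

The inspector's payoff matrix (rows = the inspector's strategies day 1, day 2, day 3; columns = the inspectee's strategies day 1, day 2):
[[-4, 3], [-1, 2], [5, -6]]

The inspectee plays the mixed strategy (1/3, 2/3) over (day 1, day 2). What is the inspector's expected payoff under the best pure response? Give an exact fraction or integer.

day 1: (-4)·(1/3) + (3)·(2/3) = 2/3.
day 2: (-1)·(1/3) + (2)·(2/3) = 1.
day 3: (5)·(1/3) + (-6)·(2/3) = -7/3.
The best pure response is day 2 with expected payoff 1.

1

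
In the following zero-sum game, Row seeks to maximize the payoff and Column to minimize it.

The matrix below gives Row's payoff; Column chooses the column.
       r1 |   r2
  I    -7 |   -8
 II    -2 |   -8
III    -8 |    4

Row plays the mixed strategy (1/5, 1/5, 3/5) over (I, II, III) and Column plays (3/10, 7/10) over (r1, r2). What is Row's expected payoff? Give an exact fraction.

-127/50

Against (3/10, 7/10), each row's expected payoff is I: -77/10; II: -31/5; III: 2/5.
Taking the (1/5, 1/5, 3/5)-weighted average: (1/5)·(-77/10) + (1/5)·(-31/5) + (3/5)·(2/5) = -127/50.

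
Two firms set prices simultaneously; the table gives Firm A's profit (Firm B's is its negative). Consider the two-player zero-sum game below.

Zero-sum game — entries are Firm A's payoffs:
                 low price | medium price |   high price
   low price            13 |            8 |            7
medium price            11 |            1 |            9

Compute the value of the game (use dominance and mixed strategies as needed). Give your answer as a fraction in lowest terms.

65/9

Column low price is strictly dominated by high price for Firm B (it gives Firm A more in every row).
The remaining 2×2 game on (low price, medium price) × (medium price, high price) has no saddle point. Let Firm A play low price with probability p; indifference gives 8p + (1−p) = 7p + 9(1−p), so p = 8/9.
Similarly Firm B's optimal q on medium price is 2/9, and the value is 8·(2/9) + (7)·(7/9) = 65/9.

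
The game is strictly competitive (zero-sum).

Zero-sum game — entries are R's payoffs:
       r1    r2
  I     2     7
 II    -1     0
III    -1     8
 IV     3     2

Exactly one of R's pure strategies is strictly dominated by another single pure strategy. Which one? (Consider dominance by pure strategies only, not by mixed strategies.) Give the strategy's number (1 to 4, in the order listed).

2

Compare II with I: 2 > -1, 7 > 0.
So I strictly dominates II for R; II is strictly dominated.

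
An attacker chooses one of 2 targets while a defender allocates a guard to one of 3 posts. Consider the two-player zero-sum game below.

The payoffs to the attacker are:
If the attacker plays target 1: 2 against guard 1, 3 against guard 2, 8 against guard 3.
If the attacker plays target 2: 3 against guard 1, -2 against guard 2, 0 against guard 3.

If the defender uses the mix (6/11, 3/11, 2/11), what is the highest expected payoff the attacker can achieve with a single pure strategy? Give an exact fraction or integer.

37/11

target 1: (2)·(6/11) + (3)·(3/11) + (8)·(2/11) = 37/11.
target 2: (3)·(6/11) + (-2)·(3/11) + (0)·(2/11) = 12/11.
The best pure response is target 1 with expected payoff 37/11.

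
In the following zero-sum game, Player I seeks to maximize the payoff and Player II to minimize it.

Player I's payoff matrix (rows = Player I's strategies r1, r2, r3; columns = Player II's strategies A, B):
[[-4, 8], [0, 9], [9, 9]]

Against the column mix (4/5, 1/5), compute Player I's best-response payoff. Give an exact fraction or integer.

9

r1: (-4)·(4/5) + (8)·(1/5) = -8/5.
r2: (0)·(4/5) + (9)·(1/5) = 9/5.
r3: (9)·(4/5) + (9)·(1/5) = 9.
The best pure response is r3 with expected payoff 9.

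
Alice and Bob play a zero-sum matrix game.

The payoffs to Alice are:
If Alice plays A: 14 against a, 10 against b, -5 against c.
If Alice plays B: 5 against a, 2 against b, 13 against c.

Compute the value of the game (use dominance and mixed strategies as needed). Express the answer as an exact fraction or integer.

70/13

Column a is strictly dominated by b for Bob (it gives Alice more in every row).
The remaining 2×2 game on (A, B) × (b, c) has no saddle point. Let Alice play A with probability p; indifference gives 10p + 2(1−p) = −5p + 13(1−p), so p = 11/26.
Similarly Bob's optimal q on b is 9/13, and the value is 10·(9/13) + (-5)·(4/13) = 70/13.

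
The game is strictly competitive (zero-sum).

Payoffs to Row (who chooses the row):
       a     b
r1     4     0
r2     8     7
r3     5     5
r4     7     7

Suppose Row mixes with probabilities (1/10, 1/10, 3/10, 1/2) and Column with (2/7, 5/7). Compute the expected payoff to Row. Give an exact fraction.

Against (2/7, 5/7), each row's expected payoff is r1: 8/7; r2: 51/7; r3: 5; r4: 7.
Taking the (1/10, 1/10, 3/10, 1/2)-weighted average: (1/10)·(8/7) + (1/10)·(51/7) + (3/10)·(5) + (1/2)·(7) = 409/70.

409/70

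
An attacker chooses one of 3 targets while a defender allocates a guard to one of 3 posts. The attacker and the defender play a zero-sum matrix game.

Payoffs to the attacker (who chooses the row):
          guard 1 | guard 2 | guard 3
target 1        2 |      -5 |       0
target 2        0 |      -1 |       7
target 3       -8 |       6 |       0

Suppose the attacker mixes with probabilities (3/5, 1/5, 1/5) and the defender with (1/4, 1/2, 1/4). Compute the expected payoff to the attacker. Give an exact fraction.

Against (1/4, 1/2, 1/4), each row's expected payoff is target 1: -2; target 2: 5/4; target 3: 1.
Taking the (3/5, 1/5, 1/5)-weighted average: (3/5)·(-2) + (1/5)·(5/4) + (1/5)·(1) = -3/4.

-3/4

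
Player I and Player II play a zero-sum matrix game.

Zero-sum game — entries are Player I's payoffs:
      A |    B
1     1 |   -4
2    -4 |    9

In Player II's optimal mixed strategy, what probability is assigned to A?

Row minima are -4 and -4, so Player I's maximin is -4; column maxima are 1 and 9, so Player II's minimax is 1. These differ, so the equilibrium is in mixed strategies.
Let Player II play A with probability q. Player I is indifferent when q − 4(1−q) = −4q + 9(1−q), giving q = 13/18.

13/18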